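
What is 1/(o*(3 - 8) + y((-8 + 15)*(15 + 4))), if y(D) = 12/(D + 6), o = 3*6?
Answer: -139/12498 ≈ -0.011122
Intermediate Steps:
o = 18
y(D) = 12/(6 + D)
1/(o*(3 - 8) + y((-8 + 15)*(15 + 4))) = 1/(18*(3 - 8) + 12/(6 + (-8 + 15)*(15 + 4))) = 1/(18*(-5) + 12/(6 + 7*19)) = 1/(-90 + 12/(6 + 133)) = 1/(-90 + 12/139) = 1/(-12498/139) = -139/12498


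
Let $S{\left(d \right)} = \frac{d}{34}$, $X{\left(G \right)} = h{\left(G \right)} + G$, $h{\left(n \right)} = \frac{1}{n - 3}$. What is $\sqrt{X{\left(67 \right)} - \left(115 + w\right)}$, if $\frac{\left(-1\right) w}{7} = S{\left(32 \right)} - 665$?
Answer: $\frac{i \sqrt{86864543}}{136} \approx 68.53 i$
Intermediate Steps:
$h{\left(n \right)} = \frac{1}{-3 + n}$
$X{\left(G \right)} = G + \frac{1}{-3 + G}$ ($X{\left(G \right)} = \frac{1}{-3 + G} + G = G + \frac{1}{-3 + G}$)
$S{\left(d \right)} = \frac{d}{34}$ ($S{\left(d \right)} = d \frac{1}{34} = \frac{d}{34}$)
$w = \frac{79023}{17}$ ($w = - 7 \left(\frac{1}{34} \cdot 32 - 665\right) = - 7 \left(\frac{16}{17} - 665\right) = \left(-7\right) \left(- \frac{11289}{17}\right) = \frac{79023}{17} \approx 4648.4$)
$\sqrt{X{\left(67 \right)} - \left(115 + w\right)} = \sqrt{\frac{1 + 67 \left(-3 + 67\right)}{-3 + 67} - \frac{80978}{17}} = \sqrt{\frac{1 + 67 \cdot 64}{64} - \frac{80978}{17}} = \sqrt{\frac{1 + 4288}{64} - \frac{80978}{17}} = \sqrt{\frac{1}{64} \cdot 4289 - \frac{80978}{17}} = \sqrt{\frac{4289}{64} - \frac{80978}{17}} = \sqrt{- \frac{5109679}{1088}} = \frac{i \sqrt{86864543}}{136}$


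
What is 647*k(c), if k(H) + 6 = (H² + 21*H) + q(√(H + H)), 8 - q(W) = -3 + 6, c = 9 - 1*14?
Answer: -52407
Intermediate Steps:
c = -5 (c = 9 - 14 = -5)
q(W) = 5 (q(W) = 8 - (-3 + 6) = 8 - 1*3 = 8 - 3 = 5)
k(H) = -1 + H² + 21*H (k(H) = -6 + ((H² + 21*H) + 5) = -6 + (5 + H² + 21*H) = -1 + H² + 21*H)
647*k(c) = 647*(-1 + (-5)² + 21*(-5)) = 647*(-1 + 25 - 105) = 647*(-81) = -52407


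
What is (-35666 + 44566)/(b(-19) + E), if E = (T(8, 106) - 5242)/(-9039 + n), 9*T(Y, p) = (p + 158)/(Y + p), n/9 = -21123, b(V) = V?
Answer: -37885037175/80766127 ≈ -469.07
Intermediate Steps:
n = -190107 (n = 9*(-21123) = -190107)
T(Y, p) = (158 + p)/(9*(Y + p)) (T(Y, p) = ((p + 158)/(Y + p))/9 = ((158 + p)/(Y + p))/9 = (158 + p)/(9*(Y + p)))
E = 448169/17026983 (E = ((158 + 106)/(9*(8 + 106)) - 5242)/(-9039 - 190107) = ((⅑)*264/114 - 5242)/(-199146) = ((⅑)*(1/114)*264 - 5242)*(-1/199146) = (44/171 - 5242)*(-1/199146) = -896338/171*(-1/199146) = 448169/17026983 ≈ 0.026321)
(-35666 + 44566)/(b(-19) + E) = (-35666 + 44566)/(-19 + 448169/17026983) = 8900/(-323064508/17026983) = 8900*(-17026983/323064508) = -37885037175/80766127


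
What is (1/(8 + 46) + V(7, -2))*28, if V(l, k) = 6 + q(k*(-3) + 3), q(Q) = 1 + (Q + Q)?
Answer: 18914/27 ≈ 700.52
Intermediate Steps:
q(Q) = 1 + 2*Q
V(l, k) = 13 - 6*k (V(l, k) = 6 + (1 + 2*(k*(-3) + 3)) = 6 + (1 + 2*(-3*k + 3)) = 6 + (1 + 2*(3 - 3*k)) = 6 + (1 + (6 - 6*k)) = 6 + (7 - 6*k) = 13 - 6*k)
(1/(8 + 46) + V(7, -2))*28 = (1/(8 + 46) + (13 - 6*(-2)))*28 = (1/54 + (13 + 12))*28 = (1/54 + 25)*28 = (1351/54)*28 = 18914/27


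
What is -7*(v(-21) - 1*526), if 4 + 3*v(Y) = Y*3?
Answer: 11515/3 ≈ 3838.3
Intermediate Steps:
v(Y) = -4/3 + Y (v(Y) = -4/3 + (Y*3)/3 = -4/3 + (3*Y)/3 = -4/3 + Y)
-7*(v(-21) - 1*526) = -7*((-4/3 - 21) - 1*526) = -7*(-67/3 - 526) = -7*(-1645/3) = 11515/3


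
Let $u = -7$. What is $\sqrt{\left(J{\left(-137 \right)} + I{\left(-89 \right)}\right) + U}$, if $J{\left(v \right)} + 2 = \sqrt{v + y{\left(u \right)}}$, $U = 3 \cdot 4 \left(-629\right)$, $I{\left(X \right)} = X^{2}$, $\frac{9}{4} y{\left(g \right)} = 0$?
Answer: $\sqrt{371 + i \sqrt{137}} \approx 19.264 + 0.3038 i$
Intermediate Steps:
$y{\left(g \right)} = 0$ ($y{\left(g \right)} = \frac{4}{9} \cdot 0 = 0$)
$U = -7548$ ($U = 12 \left(-629\right) = -7548$)
$J{\left(v \right)} = -2 + \sqrt{v}$ ($J{\left(v \right)} = -2 + \sqrt{v + 0} = -2 + \sqrt{v}$)
$\sqrt{\left(J{\left(-137 \right)} + I{\left(-89 \right)}\right) + U} = \sqrt{\left(\left(-2 + \sqrt{-137}\right) + \left(-89\right)^{2}\right) - 7548} = \sqrt{\left(\left(-2 + i \sqrt{137}\right) + 7921\right) - 7548} = \sqrt{\left(7919 + i \sqrt{137}\right) - 7548} = \sqrt{371 + i \sqrt{137}}$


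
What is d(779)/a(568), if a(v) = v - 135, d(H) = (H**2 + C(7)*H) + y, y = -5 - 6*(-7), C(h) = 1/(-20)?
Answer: 12136781/8660 ≈ 1401.5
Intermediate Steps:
C(h) = -1/20
y = 37 (y = -5 + 42 = 37)
d(H) = 37 + H**2 - H/20 (d(H) = (H**2 - H/20) + 37 = 37 + H**2 - H/20)
a(v) = -135 + v
d(779)/a(568) = (37 + 779**2 - 1/20*779)/(-135 + 568) = (37 + 606841 - 779/20)/433 = (12136781/20)*(1/433) = 12136781/8660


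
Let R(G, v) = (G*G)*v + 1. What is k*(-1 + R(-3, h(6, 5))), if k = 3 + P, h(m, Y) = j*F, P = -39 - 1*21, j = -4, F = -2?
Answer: -4104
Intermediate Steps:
P = -60 (P = -39 - 21 = -60)
h(m, Y) = 8 (h(m, Y) = -4*(-2) = 8)
R(G, v) = 1 + v*G² (R(G, v) = G²*v + 1 = v*G² + 1 = 1 + v*G²)
k = -57 (k = 3 - 60 = -57)
k*(-1 + R(-3, h(6, 5))) = -57*(-1 + (1 + 8*(-3)²)) = -57*(-1 + (1 + 8*9)) = -57*(-1 + (1 + 72)) = -57*(-1 + 73) = -57*72 = -4104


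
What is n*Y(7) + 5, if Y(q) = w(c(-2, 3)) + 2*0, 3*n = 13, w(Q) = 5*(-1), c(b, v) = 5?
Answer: -50/3 ≈ -16.667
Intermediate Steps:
w(Q) = -5
n = 13/3 (n = (⅓)*13 = 13/3 ≈ 4.3333)
Y(q) = -5 (Y(q) = -5 + 2*0 = -5 + 0 = -5)
n*Y(7) + 5 = (13/3)*(-5) + 5 = -65/3 + 5 = -50/3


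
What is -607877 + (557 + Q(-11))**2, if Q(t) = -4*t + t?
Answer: -259777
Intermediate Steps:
Q(t) = -3*t
-607877 + (557 + Q(-11))**2 = -607877 + (557 - 3*(-11))**2 = -607877 + (557 + 33)**2 = -607877 + 590**2 = -607877 + 348100 = -259777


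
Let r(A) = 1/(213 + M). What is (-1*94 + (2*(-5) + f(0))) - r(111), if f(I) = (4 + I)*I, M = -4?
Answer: -21737/209 ≈ -104.00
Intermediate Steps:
r(A) = 1/209 (r(A) = 1/(213 - 4) = 1/209)
f(I) = I*(4 + I)
(-1*94 + (2*(-5) + f(0))) - r(111) = (-1*94 + (2*(-5) + 0*(4 + 0))) - 1*1/209 = (-94 + (-10 + 0*4)) - 1/209 = (-94 + (-10 + 0)) - 1/209 = (-94 - 10) - 1/209 = -104 - 1/209 = -21737/209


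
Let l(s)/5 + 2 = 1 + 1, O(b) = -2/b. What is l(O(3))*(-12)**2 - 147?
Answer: -147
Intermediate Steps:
l(s) = 0 (l(s) = -10 + 5*(1 + 1) = -10 + 5*2 = -10 + 10 = 0)
l(O(3))*(-12)**2 - 147 = 0*(-12)**2 - 147 = 0*144 - 147 = 0 - 147 = -147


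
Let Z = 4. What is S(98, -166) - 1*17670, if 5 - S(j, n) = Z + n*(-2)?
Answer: -18001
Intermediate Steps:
S(j, n) = 1 + 2*n (S(j, n) = 5 - (4 + n*(-2)) = 5 - (4 - 2*n) = 5 + (-4 + 2*n) = 1 + 2*n)
S(98, -166) - 1*17670 = (1 + 2*(-166)) - 1*17670 = (1 - 332) - 17670 = -331 - 17670 = -18001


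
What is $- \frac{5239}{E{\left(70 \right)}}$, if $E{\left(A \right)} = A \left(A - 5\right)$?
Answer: $- \frac{403}{350} \approx -1.1514$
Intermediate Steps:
$E{\left(A \right)} = A \left(-5 + A\right)$
$- \frac{5239}{E{\left(70 \right)}} = - \frac{5239}{70 \left(-5 + 70\right)} = - \frac{5239}{70 \cdot 65} = - \frac{5239}{4550} = \left(-5239\right) \frac{1}{4550} = - \frac{403}{350}$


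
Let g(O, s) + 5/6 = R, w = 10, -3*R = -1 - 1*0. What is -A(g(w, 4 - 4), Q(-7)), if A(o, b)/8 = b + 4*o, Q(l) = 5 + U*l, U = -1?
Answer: -80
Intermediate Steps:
Q(l) = 5 - l
R = 1/3 (R = -(-1 - 1*0)/3 = -(-1 + 0)/3 = -1/3*(-1) = 1/3 ≈ 0.33333)
g(O, s) = -1/2 (g(O, s) = -5/6 + 1/3 = -1/2)
A(o, b) = 8*b + 32*o (A(o, b) = 8*(b + 4*o) = 8*b + 32*o)
-A(g(w, 4 - 4), Q(-7)) = -(8*(5 - 1*(-7)) + 32*(-1/2)) = -(8*(5 + 7) - 16) = -(8*12 - 16) = -(96 - 16) = -1*80 = -80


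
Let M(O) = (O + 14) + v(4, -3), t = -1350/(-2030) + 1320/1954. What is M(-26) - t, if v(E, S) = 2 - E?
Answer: -3042509/198331 ≈ -15.341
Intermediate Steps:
t = 265875/198331 (t = -1350*(-1/2030) + 1320*(1/1954) = 135/203 + 660/977 = 265875/198331 ≈ 1.3406)
M(O) = 12 + O (M(O) = (O + 14) + (2 - 1*4) = (14 + O) + (2 - 4) = (14 + O) - 2 = 12 + O)
M(-26) - t = (12 - 26) - 1*265875/198331 = -14 - 265875/198331 = -3042509/198331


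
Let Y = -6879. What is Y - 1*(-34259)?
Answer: 27380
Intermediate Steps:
Y - 1*(-34259) = -6879 - 1*(-34259) = -6879 + 34259 = 27380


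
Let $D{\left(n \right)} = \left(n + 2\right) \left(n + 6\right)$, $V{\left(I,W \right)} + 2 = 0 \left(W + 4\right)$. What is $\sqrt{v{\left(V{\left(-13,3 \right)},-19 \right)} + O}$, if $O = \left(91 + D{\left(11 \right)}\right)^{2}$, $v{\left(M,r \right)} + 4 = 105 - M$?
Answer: $\sqrt{97447} \approx 312.17$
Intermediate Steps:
$V{\left(I,W \right)} = -2$ ($V{\left(I,W \right)} = -2 + 0 \left(W + 4\right) = -2 + 0 \left(4 + W\right) = -2 + 0 = -2$)
$v{\left(M,r \right)} = 101 - M$ ($v{\left(M,r \right)} = -4 - \left(-105 + M\right) = 101 - M$)
$D{\left(n \right)} = \left(2 + n\right) \left(6 + n\right)$
$O = 97344$ ($O = \left(91 + \left(12 + 11^{2} + 8 \cdot 11\right)\right)^{2} = \left(91 + \left(12 + 121 + 88\right)\right)^{2} = \left(91 + 221\right)^{2} = 312^{2} = 97344$)
$\sqrt{v{\left(V{\left(-13,3 \right)},-19 \right)} + O} = \sqrt{\left(101 - -2\right) + 97344} = \sqrt{\left(101 + 2\right) + 97344} = \sqrt{103 + 97344} = \sqrt{97447}$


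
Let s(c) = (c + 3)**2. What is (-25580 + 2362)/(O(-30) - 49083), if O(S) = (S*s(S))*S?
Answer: -23218/607017 ≈ -0.038249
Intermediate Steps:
s(c) = (3 + c)**2
O(S) = S**2*(3 + S)**2 (O(S) = (S*(3 + S)**2)*S = S**2*(3 + S)**2)
(-25580 + 2362)/(O(-30) - 49083) = (-25580 + 2362)/((-30)**2*(3 - 30)**2 - 49083) = -23218/(900*(-27)**2 - 49083) = -23218/(900*729 - 49083) = -23218/(656100 - 49083) = -23218/607017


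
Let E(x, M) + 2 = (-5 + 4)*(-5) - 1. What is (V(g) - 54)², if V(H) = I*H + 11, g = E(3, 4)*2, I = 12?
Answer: 25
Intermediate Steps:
E(x, M) = 2 (E(x, M) = -2 + ((-5 + 4)*(-5) - 1) = -2 + (-1*(-5) - 1) = -2 + (5 - 1) = -2 + 4 = 2)
g = 4 (g = 2*2 = 4)
V(H) = 11 + 12*H (V(H) = 12*H + 11 = 11 + 12*H)
(V(g) - 54)² = ((11 + 12*4) - 54)² = ((11 + 48) - 54)² = (59 - 54)² = 5² = 25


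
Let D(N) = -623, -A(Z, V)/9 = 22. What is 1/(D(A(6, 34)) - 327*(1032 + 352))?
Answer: -1/453191 ≈ -2.2066e-6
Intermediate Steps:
A(Z, V) = -198 (A(Z, V) = -9*22 = -198)
1/(D(A(6, 34)) - 327*(1032 + 352)) = 1/(-623 - 327*(1032 + 352)) = 1/(-623 - 327*1384) = 1/(-623 - 452568) = 1/(-453191) = -1/453191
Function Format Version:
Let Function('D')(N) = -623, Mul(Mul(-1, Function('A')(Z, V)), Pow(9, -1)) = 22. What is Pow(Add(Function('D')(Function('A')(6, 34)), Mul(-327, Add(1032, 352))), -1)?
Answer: Rational(-1, 453191) ≈ -2.2066e-6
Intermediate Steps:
Function('A')(Z, V) = -198 (Function('A')(Z, V) = Mul(-9, 22) = -198)
Pow(Add(Function('D')(Function('A')(6, 34)), Mul(-327, Add(1032, 352))), -1) = Pow(Add(-623, Mul(-327, Add(1032, 352))), -1) = Pow(Add(-623, Mul(-327, 1384)), -1) = Pow(Add(-623, -452568), -1) = Pow(-453191, -1) = Rational(-1, 453191)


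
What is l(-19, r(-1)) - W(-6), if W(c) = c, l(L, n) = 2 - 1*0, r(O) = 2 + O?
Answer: 8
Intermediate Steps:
l(L, n) = 2 (l(L, n) = 2 + 0 = 2)
l(-19, r(-1)) - W(-6) = 2 - 1*(-6) = 2 + 6 = 8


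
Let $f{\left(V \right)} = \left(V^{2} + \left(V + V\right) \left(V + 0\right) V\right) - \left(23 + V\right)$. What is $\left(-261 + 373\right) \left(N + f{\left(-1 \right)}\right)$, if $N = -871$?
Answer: $-100128$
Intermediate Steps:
$f{\left(V \right)} = -23 + V^{2} - V + 2 V^{3}$ ($f{\left(V \right)} = \left(V^{2} + 2 V V V\right) - \left(23 + V\right) = \left(V^{2} + 2 V^{2} V\right) - \left(23 + V\right) = \left(V^{2} + 2 V^{3}\right) - \left(23 + V\right) = -23 + V^{2} - V + 2 V^{3}$)
$\left(-261 + 373\right) \left(N + f{\left(-1 \right)}\right) = \left(-261 + 373\right) \left(-871 + \left(-23 + \left(-1\right)^{2} - -1 + 2 \left(-1\right)^{3}\right)\right) = 112 \left(-871 + \left(-23 + 1 + 1 + 2 \left(-1\right)\right)\right) = 112 \left(-871 + \left(-23 + 1 + 1 - 2\right)\right) = 112 \left(-871 - 23\right) = 112 \left(-894\right) = -100128$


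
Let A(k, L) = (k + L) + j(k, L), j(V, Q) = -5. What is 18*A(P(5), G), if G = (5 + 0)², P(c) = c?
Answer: 450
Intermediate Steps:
G = 25 (G = 5² = 25)
A(k, L) = -5 + L + k (A(k, L) = (k + L) - 5 = (L + k) - 5 = -5 + L + k)
18*A(P(5), G) = 18*(-5 + 25 + 5) = 18*25 = 450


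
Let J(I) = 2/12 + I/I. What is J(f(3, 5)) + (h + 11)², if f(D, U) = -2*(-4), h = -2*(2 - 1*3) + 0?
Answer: 1021/6 ≈ 170.17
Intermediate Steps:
h = 2 (h = -2*(2 - 3) + 0 = -2*(-1) + 0 = 2 + 0 = 2)
f(D, U) = 8
J(I) = 7/6 (J(I) = 2*(1/12) + 1 = ⅙ + 1 = 7/6)
J(f(3, 5)) + (h + 11)² = 7/6 + (2 + 11)² = 7/6 + 13² = 7/6 + 169 = 1021/6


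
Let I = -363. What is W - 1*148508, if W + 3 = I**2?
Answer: -16742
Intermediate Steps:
W = 131766 (W = -3 + (-363)**2 = -3 + 131769 = 131766)
W - 1*148508 = 131766 - 1*148508 = 131766 - 148508 = -16742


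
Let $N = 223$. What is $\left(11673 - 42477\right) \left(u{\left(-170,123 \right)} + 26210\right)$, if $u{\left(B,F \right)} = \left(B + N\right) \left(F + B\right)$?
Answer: $-730640076$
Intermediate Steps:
$u{\left(B,F \right)} = \left(223 + B\right) \left(B + F\right)$ ($u{\left(B,F \right)} = \left(B + 223\right) \left(F + B\right) = \left(223 + B\right) \left(B + F\right)$)
$\left(11673 - 42477\right) \left(u{\left(-170,123 \right)} + 26210\right) = \left(11673 - 42477\right) \left(\left(\left(-170\right)^{2} + 223 \left(-170\right) + 223 \cdot 123 - 20910\right) + 26210\right) = - 30804 \left(\left(28900 - 37910 + 27429 - 20910\right) + 26210\right) = - 30804 \left(-2491 + 26210\right) = \left(-30804\right) 23719 = -730640076$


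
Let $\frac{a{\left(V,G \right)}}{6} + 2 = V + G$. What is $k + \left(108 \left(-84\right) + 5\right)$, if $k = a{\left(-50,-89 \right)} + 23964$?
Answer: $14051$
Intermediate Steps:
$a{\left(V,G \right)} = -12 + 6 G + 6 V$ ($a{\left(V,G \right)} = -12 + 6 \left(V + G\right) = -12 + 6 \left(G + V\right) = -12 + \left(6 G + 6 V\right) = -12 + 6 G + 6 V$)
$k = 23118$ ($k = \left(-12 + 6 \left(-89\right) + 6 \left(-50\right)\right) + 23964 = \left(-12 - 534 - 300\right) + 23964 = -846 + 23964 = 23118$)
$k + \left(108 \left(-84\right) + 5\right) = 23118 + \left(108 \left(-84\right) + 5\right) = 23118 + \left(-9072 + 5\right) = 23118 - 9067 = 14051$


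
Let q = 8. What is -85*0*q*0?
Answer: 0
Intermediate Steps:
-85*0*q*0 = -85*0*8*0 = -0*0 = -85*0 = 0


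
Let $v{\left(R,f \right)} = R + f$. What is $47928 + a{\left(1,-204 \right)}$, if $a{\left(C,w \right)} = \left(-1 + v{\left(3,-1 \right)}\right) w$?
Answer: $47724$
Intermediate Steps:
$a{\left(C,w \right)} = w$ ($a{\left(C,w \right)} = \left(-1 + \left(3 - 1\right)\right) w = \left(-1 + 2\right) w = 1 w = w$)
$47928 + a{\left(1,-204 \right)} = 47928 - 204 = 47724$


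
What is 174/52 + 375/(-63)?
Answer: -1423/546 ≈ -2.6062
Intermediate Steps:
174/52 + 375/(-63) = 174*(1/52) + 375*(-1/63) = 87/26 - 125/21 = -1423/546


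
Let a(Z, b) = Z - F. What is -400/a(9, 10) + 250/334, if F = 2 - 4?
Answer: -65425/1837 ≈ -35.615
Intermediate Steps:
F = -2
a(Z, b) = 2 + Z (a(Z, b) = Z - 1*(-2) = Z + 2 = 2 + Z)
-400/a(9, 10) + 250/334 = -400/(2 + 9) + 250/334 = -400/11 + 250*(1/334) = -400*1/11 + 125/167 = -400/11 + 125/167 = -65425/1837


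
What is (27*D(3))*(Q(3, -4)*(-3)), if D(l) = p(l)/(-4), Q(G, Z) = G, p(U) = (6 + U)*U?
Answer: 6561/4 ≈ 1640.3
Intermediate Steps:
p(U) = U*(6 + U)
D(l) = -l*(6 + l)/4 (D(l) = (l*(6 + l))/(-4) = (l*(6 + l))*(-¼) = -l*(6 + l)/4)
(27*D(3))*(Q(3, -4)*(-3)) = (27*(-¼*3*(6 + 3)))*(3*(-3)) = (27*(-¼*3*9))*(-9) = (27*(-27/4))*(-9) = -729/4*(-9) = 6561/4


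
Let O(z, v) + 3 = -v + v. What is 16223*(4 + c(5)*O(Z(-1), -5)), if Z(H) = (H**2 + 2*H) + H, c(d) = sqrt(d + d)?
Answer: 64892 - 48669*sqrt(10) ≈ -89013.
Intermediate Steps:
c(d) = sqrt(2)*sqrt(d) (c(d) = sqrt(2*d) = sqrt(2)*sqrt(d))
Z(H) = H**2 + 3*H
O(z, v) = -3 (O(z, v) = -3 + (-v + v) = -3 + 0 = -3)
16223*(4 + c(5)*O(Z(-1), -5)) = 16223*(4 + (sqrt(2)*sqrt(5))*(-3)) = 16223*(4 + sqrt(10)*(-3)) = 16223*(4 - 3*sqrt(10)) = 64892 - 48669*sqrt(10)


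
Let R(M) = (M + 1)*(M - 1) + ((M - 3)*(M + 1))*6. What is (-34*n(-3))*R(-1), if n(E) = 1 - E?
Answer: 0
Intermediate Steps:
R(M) = (1 + M)*(-1 + M) + 6*(1 + M)*(-3 + M) (R(M) = (1 + M)*(-1 + M) + ((-3 + M)*(1 + M))*6 = (1 + M)*(-1 + M) + ((1 + M)*(-3 + M))*6 = (1 + M)*(-1 + M) + 6*(1 + M)*(-3 + M))
(-34*n(-3))*R(-1) = (-34*(1 - 1*(-3)))*(-19 - 12*(-1) + 7*(-1)²) = (-34*(1 + 3))*(-19 + 12 + 7*1) = (-34*4)*(-19 + 12 + 7) = -136*0 = 0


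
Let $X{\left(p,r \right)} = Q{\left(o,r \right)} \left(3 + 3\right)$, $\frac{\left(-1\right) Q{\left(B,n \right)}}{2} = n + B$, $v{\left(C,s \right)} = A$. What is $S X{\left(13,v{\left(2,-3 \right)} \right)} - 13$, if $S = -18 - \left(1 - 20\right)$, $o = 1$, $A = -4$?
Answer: $23$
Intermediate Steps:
$v{\left(C,s \right)} = -4$
$Q{\left(B,n \right)} = - 2 B - 2 n$ ($Q{\left(B,n \right)} = - 2 \left(n + B\right) = - 2 \left(B + n\right) = - 2 B - 2 n$)
$S = 1$ ($S = -18 - \left(1 - 20\right) = -18 - -19 = -18 + 19 = 1$)
$X{\left(p,r \right)} = -12 - 12 r$ ($X{\left(p,r \right)} = \left(\left(-2\right) 1 - 2 r\right) \left(3 + 3\right) = \left(-2 - 2 r\right) 6 = -12 - 12 r$)
$S X{\left(13,v{\left(2,-3 \right)} \right)} - 13 = 1 \left(-12 - -48\right) - 13 = 1 \left(-12 + 48\right) - 13 = 1 \cdot 36 - 13 = 36 - 13 = 23$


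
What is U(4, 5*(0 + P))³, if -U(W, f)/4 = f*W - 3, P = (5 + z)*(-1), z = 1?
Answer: 119095488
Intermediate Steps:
P = -6 (P = (5 + 1)*(-1) = 6*(-1) = -6)
U(W, f) = 12 - 4*W*f (U(W, f) = -4*(f*W - 3) = -4*(W*f - 3) = -4*(-3 + W*f) = 12 - 4*W*f)
U(4, 5*(0 + P))³ = (12 - 4*4*5*(0 - 6))³ = (12 - 4*4*5*(-6))³ = (12 - 4*4*(-30))³ = (12 + 480)³ = 492³ = 119095488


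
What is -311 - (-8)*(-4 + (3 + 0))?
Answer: -319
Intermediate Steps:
-311 - (-8)*(-4 + (3 + 0)) = -311 - (-8)*(-4 + 3) = -311 - (-8)*(-1) = -311 - 1*8 = -311 - 8 = -319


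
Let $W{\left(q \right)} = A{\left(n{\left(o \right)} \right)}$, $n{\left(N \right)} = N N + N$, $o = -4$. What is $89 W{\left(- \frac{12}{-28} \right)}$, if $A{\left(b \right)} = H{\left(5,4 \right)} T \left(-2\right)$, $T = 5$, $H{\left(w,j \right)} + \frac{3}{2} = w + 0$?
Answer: $-3115$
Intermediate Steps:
$H{\left(w,j \right)} = - \frac{3}{2} + w$ ($H{\left(w,j \right)} = - \frac{3}{2} + \left(w + 0\right) = - \frac{3}{2} + w$)
$n{\left(N \right)} = N + N^{2}$ ($n{\left(N \right)} = N^{2} + N = N + N^{2}$)
$A{\left(b \right)} = -35$ ($A{\left(b \right)} = \left(- \frac{3}{2} + 5\right) 5 \left(-2\right) = \frac{7}{2} \cdot 5 \left(-2\right) = \frac{35}{2} \left(-2\right) = -35$)
$W{\left(q \right)} = -35$
$89 W{\left(- \frac{12}{-28} \right)} = 89 \left(-35\right) = -3115$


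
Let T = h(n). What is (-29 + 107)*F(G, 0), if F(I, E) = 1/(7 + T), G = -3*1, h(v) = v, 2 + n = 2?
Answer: 78/7 ≈ 11.143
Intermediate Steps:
n = 0 (n = -2 + 2 = 0)
T = 0
G = -3
F(I, E) = ⅐ (F(I, E) = 1/(7 + 0) = 1/7 = ⅐)
(-29 + 107)*F(G, 0) = (-29 + 107)*(⅐) = 78*(⅐) = 78/7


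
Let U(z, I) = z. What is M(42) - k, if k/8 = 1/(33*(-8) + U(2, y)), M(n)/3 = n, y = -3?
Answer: 16510/131 ≈ 126.03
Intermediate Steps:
M(n) = 3*n
k = -4/131 (k = 8/(33*(-8) + 2) = 8/(-264 + 2) = 8/(-262) = 8*(-1/262) = -4/131 ≈ -0.030534)
M(42) - k = 3*42 - 1*(-4/131) = 126 + 4/131 = 16510/131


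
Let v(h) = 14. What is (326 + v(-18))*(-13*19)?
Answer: -83980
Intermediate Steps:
(326 + v(-18))*(-13*19) = (326 + 14)*(-13*19) = 340*(-247) = -83980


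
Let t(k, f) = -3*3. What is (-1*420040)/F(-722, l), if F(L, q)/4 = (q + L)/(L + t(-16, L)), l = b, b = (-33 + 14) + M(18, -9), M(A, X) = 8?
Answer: -76762310/733 ≈ -1.0472e+5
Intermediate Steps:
t(k, f) = -9
b = -11 (b = (-33 + 14) + 8 = -19 + 8 = -11)
l = -11
F(L, q) = 4*(L + q)/(-9 + L) (F(L, q) = 4*((q + L)/(L - 9)) = 4*((L + q)/(-9 + L)) = 4*(L + q)/(-9 + L))
(-1*420040)/F(-722, l) = (-1*420040)/((4*(-722 - 11)/(-9 - 722))) = -420040/(4*(-733)/(-731)) = -420040/(4*(-1/731)*(-733)) = -420040/2932/731 = -420040*731/2932 = -76762310/733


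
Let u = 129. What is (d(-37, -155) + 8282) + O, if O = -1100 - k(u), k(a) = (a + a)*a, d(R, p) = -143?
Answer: -26243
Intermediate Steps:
k(a) = 2*a**2 (k(a) = (2*a)*a = 2*a**2)
O = -34382 (O = -1100 - 2*129**2 = -1100 - 2*16641 = -1100 - 1*33282 = -1100 - 33282 = -34382)
(d(-37, -155) + 8282) + O = (-143 + 8282) - 34382 = 8139 - 34382 = -26243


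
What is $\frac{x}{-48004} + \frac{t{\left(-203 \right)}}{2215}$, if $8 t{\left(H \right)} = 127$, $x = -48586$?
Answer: $\frac{216760107}{212657720} \approx 1.0193$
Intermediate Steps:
$t{\left(H \right)} = \frac{127}{8}$ ($t{\left(H \right)} = \frac{1}{8} \cdot 127 = \frac{127}{8}$)
$\frac{x}{-48004} + \frac{t{\left(-203 \right)}}{2215} = - \frac{48586}{-48004} + \frac{127}{8 \cdot 2215} = \left(-48586\right) \left(- \frac{1}{48004}\right) + \frac{127}{8} \cdot \frac{1}{2215} = \frac{24293}{24002} + \frac{127}{17720} = \frac{216760107}{212657720}$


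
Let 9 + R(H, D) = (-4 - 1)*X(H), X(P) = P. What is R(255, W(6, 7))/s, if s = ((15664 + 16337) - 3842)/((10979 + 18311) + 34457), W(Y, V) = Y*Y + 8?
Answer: -81851148/28159 ≈ -2906.8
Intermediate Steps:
W(Y, V) = 8 + Y**2 (W(Y, V) = Y**2 + 8 = 8 + Y**2)
R(H, D) = -9 - 5*H (R(H, D) = -9 + (-4 - 1)*H = -9 - 5*H)
s = 28159/63747 (s = (32001 - 3842)/(29290 + 34457) = 28159/63747 ≈ 0.44173)
R(255, W(6, 7))/s = (-9 - 5*255)/(28159/63747) = (-9 - 1275)*(63747/28159) = -1284*63747/28159 = -81851148/28159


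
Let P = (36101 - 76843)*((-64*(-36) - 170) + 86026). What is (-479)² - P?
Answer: 3592044161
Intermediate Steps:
P = -3591814720 (P = -40742*((2304 - 170) + 86026) = -40742*(2134 + 86026) = -40742*88160 = -3591814720)
(-479)² - P = (-479)² - 1*(-3591814720) = 229441 + 3591814720 = 3592044161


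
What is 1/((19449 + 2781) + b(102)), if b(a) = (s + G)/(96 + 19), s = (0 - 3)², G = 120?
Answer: 115/2556579 ≈ 4.4982e-5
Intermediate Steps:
s = 9 (s = (-3)² = 9)
b(a) = 129/115 (b(a) = (9 + 120)/(96 + 19) = 129/115)
1/((19449 + 2781) + b(102)) = 1/((19449 + 2781) + 129/115) = 1/(22230 + 129/115) = 1/(2556579/115) = 115/2556579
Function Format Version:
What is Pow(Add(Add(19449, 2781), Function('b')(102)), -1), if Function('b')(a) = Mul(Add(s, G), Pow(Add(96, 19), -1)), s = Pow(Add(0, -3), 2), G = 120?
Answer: Rational(115, 2556579) ≈ 4.4982e-5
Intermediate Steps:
s = 9 (s = Pow(-3, 2) = 9)
Function('b')(a) = Rational(129, 115) (Function('b')(a) = Mul(Add(9, 120), Pow(Add(96, 19), -1)) = Mul(129, Pow(115, -1)) = Mul(129, Rational(1, 115)) = Rational(129, 115))
Pow(Add(Add(19449, 2781), Function('b')(102)), -1) = Pow(Add(Add(19449, 2781), Rational(129, 115)), -1) = Pow(Add(22230, Rational(129, 115)), -1) = Pow(Rational(2556579, 115), -1) = Rational(115, 2556579)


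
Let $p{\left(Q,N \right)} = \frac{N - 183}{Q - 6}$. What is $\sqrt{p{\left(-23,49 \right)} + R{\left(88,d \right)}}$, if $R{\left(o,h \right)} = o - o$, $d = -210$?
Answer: $\frac{\sqrt{3886}}{29} \approx 2.1496$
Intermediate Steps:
$R{\left(o,h \right)} = 0$
$p{\left(Q,N \right)} = \frac{-183 + N}{-6 + Q}$
$\sqrt{p{\left(-23,49 \right)} + R{\left(88,d \right)}} = \sqrt{\frac{-183 + 49}{-6 - 23} + 0} = \sqrt{\frac{1}{-29} \left(-134\right) + 0} = \sqrt{\left(- \frac{1}{29}\right) \left(-134\right) + 0} = \sqrt{\frac{134}{29} + 0} = \sqrt{\frac{134}{29}} = \frac{\sqrt{3886}}{29}$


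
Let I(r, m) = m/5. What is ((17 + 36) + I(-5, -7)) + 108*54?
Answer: 29418/5 ≈ 5883.6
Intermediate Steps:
I(r, m) = m/5 (I(r, m) = m*(⅕) = m/5)
((17 + 36) + I(-5, -7)) + 108*54 = ((17 + 36) + (⅕)*(-7)) + 108*54 = (53 - 7/5) + 5832 = 258/5 + 5832 = 29418/5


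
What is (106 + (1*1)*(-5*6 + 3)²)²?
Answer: 697225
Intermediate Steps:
(106 + (1*1)*(-5*6 + 3)²)² = (106 + 1*(-30 + 3)²)² = (106 + 1*(-27)²)² = (106 + 1*729)² = (106 + 729)² = 835² = 697225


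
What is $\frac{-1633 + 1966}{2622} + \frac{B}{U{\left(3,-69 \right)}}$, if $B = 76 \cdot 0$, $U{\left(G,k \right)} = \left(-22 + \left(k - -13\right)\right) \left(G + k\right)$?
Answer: $\frac{111}{874} \approx 0.127$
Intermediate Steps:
$U{\left(G,k \right)} = \left(-9 + k\right) \left(G + k\right)$ ($U{\left(G,k \right)} = \left(-22 + \left(k + 13\right)\right) \left(G + k\right) = \left(-22 + \left(13 + k\right)\right) \left(G + k\right) = \left(-9 + k\right) \left(G + k\right)$)
$B = 0$
$\frac{-1633 + 1966}{2622} + \frac{B}{U{\left(3,-69 \right)}} = \frac{-1633 + 1966}{2622} + \frac{0}{\left(-69\right)^{2} - 27 - -621 + 3 \left(-69\right)} = 333 \cdot \frac{1}{2622} + \frac{0}{4761 - 27 + 621 - 207} = \frac{111}{874} + \frac{0}{5148} = \frac{111}{874} + 0 \cdot \frac{1}{5148} = \frac{111}{874} + 0 = \frac{111}{874}$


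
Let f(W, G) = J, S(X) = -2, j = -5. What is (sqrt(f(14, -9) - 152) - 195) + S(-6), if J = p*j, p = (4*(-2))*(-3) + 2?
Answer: -197 + I*sqrt(282) ≈ -197.0 + 16.793*I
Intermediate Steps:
p = 26 (p = -8*(-3) + 2 = 24 + 2 = 26)
J = -130 (J = 26*(-5) = -130)
f(W, G) = -130
(sqrt(f(14, -9) - 152) - 195) + S(-6) = (sqrt(-130 - 152) - 195) - 2 = (sqrt(-282) - 195) - 2 = (I*sqrt(282) - 195) - 2 = (-195 + I*sqrt(282)) - 2 = -197 + I*sqrt(282)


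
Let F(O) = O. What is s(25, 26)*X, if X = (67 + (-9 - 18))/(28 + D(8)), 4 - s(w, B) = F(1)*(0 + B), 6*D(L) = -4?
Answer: -1320/41 ≈ -32.195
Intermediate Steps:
D(L) = -⅔ (D(L) = (⅙)*(-4) = -⅔)
s(w, B) = 4 - B (s(w, B) = 4 - (0 + B) = 4 - B)
X = 60/41 (X = (67 + (-9 - 18))/(28 - ⅔) = (67 - 27)/(82/3) = 40*(3/82) = 60/41 ≈ 1.4634)
s(25, 26)*X = (4 - 1*26)*(60/41) = (4 - 26)*(60/41) = -22*60/41 = -1320/41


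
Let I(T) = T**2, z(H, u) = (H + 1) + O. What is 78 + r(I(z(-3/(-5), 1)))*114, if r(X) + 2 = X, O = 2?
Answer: 33186/25 ≈ 1327.4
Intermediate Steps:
z(H, u) = 3 + H (z(H, u) = (H + 1) + 2 = (1 + H) + 2 = 3 + H)
r(X) = -2 + X
78 + r(I(z(-3/(-5), 1)))*114 = 78 + (-2 + (3 - 3/(-5))**2)*114 = 78 + (-2 + (3 - 3*(-1/5))**2)*114 = 78 + (-2 + (3 + 3/5)**2)*114 = 78 + (-2 + (18/5)**2)*114 = 78 + (-2 + 324/25)*114 = 78 + (274/25)*114 = 78 + 31236/25 = 33186/25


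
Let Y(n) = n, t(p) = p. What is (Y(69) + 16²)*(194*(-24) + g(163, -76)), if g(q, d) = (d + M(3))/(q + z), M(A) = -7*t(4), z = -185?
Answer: -16628300/11 ≈ -1.5117e+6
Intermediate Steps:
M(A) = -28 (M(A) = -7*4 = -28)
g(q, d) = (-28 + d)/(-185 + q) (g(q, d) = (d - 28)/(q - 185) = (-28 + d)/(-185 + q))
(Y(69) + 16²)*(194*(-24) + g(163, -76)) = (69 + 16²)*(194*(-24) + (-28 - 76)/(-185 + 163)) = (69 + 256)*(-4656 - 104/(-22)) = 325*(-4656 - 1/22*(-104)) = 325*(-4656 + 52/11) = 325*(-51164/11) = -16628300/11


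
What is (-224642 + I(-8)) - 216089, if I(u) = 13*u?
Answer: -440835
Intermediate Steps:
(-224642 + I(-8)) - 216089 = (-224642 + 13*(-8)) - 216089 = (-224642 - 104) - 216089 = -224746 - 216089 = -440835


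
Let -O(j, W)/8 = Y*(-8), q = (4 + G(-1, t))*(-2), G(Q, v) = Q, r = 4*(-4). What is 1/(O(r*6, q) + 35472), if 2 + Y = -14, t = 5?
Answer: 1/34448 ≈ 2.9029e-5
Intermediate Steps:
r = -16
Y = -16 (Y = -2 - 14 = -16)
q = -6 (q = (4 - 1)*(-2) = 3*(-2) = -6)
O(j, W) = -1024 (O(j, W) = -(-128)*(-8) = -8*128 = -1024)
1/(O(r*6, q) + 35472) = 1/(-1024 + 35472) = 1/34448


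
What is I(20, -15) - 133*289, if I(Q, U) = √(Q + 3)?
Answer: -38437 + √23 ≈ -38432.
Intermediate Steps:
I(Q, U) = √(3 + Q)
I(20, -15) - 133*289 = √(3 + 20) - 133*289 = √23 - 38437 = -38437 + √23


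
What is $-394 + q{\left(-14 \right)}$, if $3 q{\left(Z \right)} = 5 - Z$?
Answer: $- \frac{1163}{3} \approx -387.67$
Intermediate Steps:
$q{\left(Z \right)} = \frac{5}{3} - \frac{Z}{3}$ ($q{\left(Z \right)} = \frac{5 - Z}{3} = \frac{5}{3} - \frac{Z}{3}$)
$-394 + q{\left(-14 \right)} = -394 + \left(\frac{5}{3} - - \frac{14}{3}\right) = -394 + \left(\frac{5}{3} + \frac{14}{3}\right) = -394 + \frac{19}{3} = - \frac{1163}{3}$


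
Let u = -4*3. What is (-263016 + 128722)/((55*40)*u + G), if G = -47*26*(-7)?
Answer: 67147/8923 ≈ 7.5252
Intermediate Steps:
G = 8554 (G = -1222*(-7) = 8554)
u = -12
(-263016 + 128722)/((55*40)*u + G) = (-263016 + 128722)/((55*40)*(-12) + 8554) = -134294/(2200*(-12) + 8554) = -134294/(-26400 + 8554) = -134294/(-17846) = -134294*(-1/17846) = 67147/8923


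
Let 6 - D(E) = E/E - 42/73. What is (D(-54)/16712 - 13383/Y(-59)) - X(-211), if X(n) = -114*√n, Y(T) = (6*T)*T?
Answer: -2719739701/4246736456 + 114*I*√211 ≈ -0.64043 + 1655.9*I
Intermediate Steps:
D(E) = 407/73 (D(E) = 6 - (E/E - 42/73) = 6 - (1 - 42*1/73) = 6 - (1 - 42/73) = 6 - 1*31/73 = 6 - 31/73 = 407/73)
Y(T) = 6*T²
(D(-54)/16712 - 13383/Y(-59)) - X(-211) = ((407/73)/16712 - 13383/(6*(-59)²)) - (-114)*√(-211) = ((407/73)*(1/16712) - 13383/(6*3481)) - (-114)*I*√211 = (407/1219976 - 13383/20886) - (-114)*I*√211 = (407/1219976 - 13383*1/20886) + 114*I*√211 = (407/1219976 - 4461/6962) + 114*I*√211 = -2719739701/4246736456 + 114*I*√211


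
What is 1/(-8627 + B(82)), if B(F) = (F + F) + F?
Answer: -1/8381 ≈ -0.00011932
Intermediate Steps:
B(F) = 3*F (B(F) = 2*F + F = 3*F)
1/(-8627 + B(82)) = 1/(-8627 + 3*82) = 1/(-8627 + 246) = 1/(-8381) = -1/8381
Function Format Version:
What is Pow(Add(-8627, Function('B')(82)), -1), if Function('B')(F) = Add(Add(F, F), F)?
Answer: Rational(-1, 8381) ≈ -0.00011932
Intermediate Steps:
Function('B')(F) = Mul(3, F) (Function('B')(F) = Add(Mul(2, F), F) = Mul(3, F))
Pow(Add(-8627, Function('B')(82)), -1) = Pow(Add(-8627, Mul(3, 82)), -1) = Pow(Add(-8627, 246), -1) = Pow(-8381, -1) = Rational(-1, 8381)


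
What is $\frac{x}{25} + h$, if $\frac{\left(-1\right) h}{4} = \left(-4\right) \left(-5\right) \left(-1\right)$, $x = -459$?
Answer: $\frac{1541}{25} \approx 61.64$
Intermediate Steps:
$h = 80$ ($h = - 4 \left(-4\right) \left(-5\right) \left(-1\right) = - 4 \cdot 20 \left(-1\right) = \left(-4\right) \left(-20\right) = 80$)
$\frac{x}{25} + h = - \frac{459}{25} + 80 = \frac{1541}{25}$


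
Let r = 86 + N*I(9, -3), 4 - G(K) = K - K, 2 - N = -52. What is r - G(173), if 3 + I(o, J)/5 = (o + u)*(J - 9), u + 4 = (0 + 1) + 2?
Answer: -26648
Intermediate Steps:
N = 54 (N = 2 - 1*(-52) = 2 + 52 = 54)
u = -1 (u = -4 + ((0 + 1) + 2) = -4 + (1 + 2) = -4 + 3 = -1)
I(o, J) = -15 + 5*(-1 + o)*(-9 + J) (I(o, J) = -15 + 5*((o - 1)*(J - 9)) = -15 + 5*((-1 + o)*(-9 + J)) = -15 + 5*(-1 + o)*(-9 + J))
G(K) = 4 (G(K) = 4 - (K - K) = 4 - 1*0 = 4 + 0 = 4)
r = -26644 (r = 86 + 54*(30 - 45*9 - 5*(-3) + 5*(-3)*9) = 86 + 54*(30 - 405 + 15 - 135) = 86 + 54*(-495) = 86 - 26730 = -26644)
r - G(173) = -26644 - 1*4 = -26644 - 4 = -26648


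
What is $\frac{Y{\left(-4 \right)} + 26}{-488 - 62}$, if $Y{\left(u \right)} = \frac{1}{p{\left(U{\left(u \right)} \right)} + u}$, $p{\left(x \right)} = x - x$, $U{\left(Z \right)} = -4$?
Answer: $- \frac{103}{2200} \approx -0.046818$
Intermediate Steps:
$p{\left(x \right)} = 0$
$Y{\left(u \right)} = \frac{1}{u}$ ($Y{\left(u \right)} = \frac{1}{0 + u} = \frac{1}{u}$)
$\frac{Y{\left(-4 \right)} + 26}{-488 - 62} = \frac{\frac{1}{-4} + 26}{-488 - 62} = \frac{- \frac{1}{4} + 26}{-550} = \frac{103}{4} \left(- \frac{1}{550}\right) = - \frac{103}{2200}$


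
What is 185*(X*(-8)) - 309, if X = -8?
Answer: 11531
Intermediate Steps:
185*(X*(-8)) - 309 = 185*(-8*(-8)) - 309 = 185*64 - 309 = 11840 - 309 = 11531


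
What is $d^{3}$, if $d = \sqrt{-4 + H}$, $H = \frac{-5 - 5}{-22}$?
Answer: $- \frac{39 i \sqrt{429}}{121} \approx - 6.6759 i$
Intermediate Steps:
$H = \frac{5}{11}$ ($H = \left(-5 - 5\right) \left(- \frac{1}{22}\right) = \left(-10\right) \left(- \frac{1}{22}\right) = \frac{5}{11} \approx 0.45455$)
$d = \frac{i \sqrt{429}}{11}$ ($d = \sqrt{-4 + \frac{5}{11}} = \sqrt{- \frac{39}{11}} = \frac{i \sqrt{429}}{11} \approx 1.8829 i$)
$d^{3} = \left(\frac{i \sqrt{429}}{11}\right)^{3} = - \frac{39 i \sqrt{429}}{121}$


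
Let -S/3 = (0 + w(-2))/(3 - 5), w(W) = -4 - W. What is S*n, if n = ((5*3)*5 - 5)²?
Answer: -14700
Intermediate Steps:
S = -3 (S = -3*(0 + (-4 - 1*(-2)))/(3 - 5) = -3*(0 + (-4 + 2))/(-2) = -3*(0 - 2)*(-1)/2 = -(-6)*(-1)/2 = -3*1 = -3)
n = 4900 (n = (15*5 - 5)² = (75 - 5)² = 70² = 4900)
S*n = -3*4900 = -14700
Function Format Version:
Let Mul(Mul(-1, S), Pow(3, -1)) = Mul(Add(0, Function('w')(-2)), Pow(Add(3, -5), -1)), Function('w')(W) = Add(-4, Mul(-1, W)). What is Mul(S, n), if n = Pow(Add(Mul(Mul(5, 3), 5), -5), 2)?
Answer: -14700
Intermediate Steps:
S = -3 (S = Mul(-3, Mul(Add(0, Add(-4, Mul(-1, -2))), Pow(Add(3, -5), -1))) = Mul(-3, Mul(Add(0, Add(-4, 2)), Pow(-2, -1))) = Mul(-3, Mul(Add(0, -2), Rational(-1, 2))) = Mul(-3, Mul(-2, Rational(-1, 2))) = Mul(-3, 1) = -3)
n = 4900 (n = Pow(Add(Mul(15, 5), -5), 2) = Pow(Add(75, -5), 2) = Pow(70, 2) = 4900)
Mul(S, n) = Mul(-3, 4900) = -14700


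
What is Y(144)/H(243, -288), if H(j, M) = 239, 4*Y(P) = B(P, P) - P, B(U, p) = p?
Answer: 0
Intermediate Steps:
Y(P) = 0 (Y(P) = (P - P)/4 = (¼)*0 = 0)
Y(144)/H(243, -288) = 0/239 = 0*(1/239) = 0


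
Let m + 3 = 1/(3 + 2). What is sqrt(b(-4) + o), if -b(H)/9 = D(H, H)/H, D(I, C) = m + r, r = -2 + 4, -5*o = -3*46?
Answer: sqrt(645)/5 ≈ 5.0794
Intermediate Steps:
o = 138/5 (o = -(-3)*46/5 = -1/5*(-138) = 138/5 ≈ 27.600)
m = -14/5 (m = -3 + 1/(3 + 2) = -3 + 1/5 = -14/5 ≈ -2.8000)
r = 2
D(I, C) = -4/5 (D(I, C) = -14/5 + 2 = -4/5)
b(H) = 36/(5*H) (b(H) = -(-36)/(5*H) = 36/(5*H))
sqrt(b(-4) + o) = sqrt((36/5)/(-4) + 138/5) = sqrt((36/5)*(-1/4) + 138/5) = sqrt(-9/5 + 138/5) = sqrt(129/5) = sqrt(645)/5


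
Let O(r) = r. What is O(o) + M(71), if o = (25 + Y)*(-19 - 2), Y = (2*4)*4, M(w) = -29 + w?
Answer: -1155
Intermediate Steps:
Y = 32 (Y = 8*4 = 32)
o = -1197 (o = (25 + 32)*(-19 - 2) = 57*(-21) = -1197)
O(o) + M(71) = -1197 + (-29 + 71) = -1197 + 42 = -1155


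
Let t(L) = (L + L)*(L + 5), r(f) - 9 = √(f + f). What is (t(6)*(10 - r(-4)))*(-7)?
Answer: -924 + 1848*I*√2 ≈ -924.0 + 2613.5*I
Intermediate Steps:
r(f) = 9 + √2*√f (r(f) = 9 + √(f + f) = 9 + √(2*f) = 9 + √2*√f)
t(L) = 2*L*(5 + L) (t(L) = (2*L)*(5 + L) = 2*L*(5 + L))
(t(6)*(10 - r(-4)))*(-7) = ((2*6*(5 + 6))*(10 - (9 + √2*√(-4))))*(-7) = ((2*6*11)*(10 - (9 + √2*(2*I))))*(-7) = (132*(10 - (9 + 2*I*√2)))*(-7) = (132*(10 + (-9 - 2*I*√2)))*(-7) = (132*(1 - 2*I*√2))*(-7) = (132 - 264*I*√2)*(-7) = -924 + 1848*I*√2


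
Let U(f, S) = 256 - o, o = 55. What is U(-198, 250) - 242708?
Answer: -242507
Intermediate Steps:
U(f, S) = 201 (U(f, S) = 256 - 1*55 = 256 - 55 = 201)
U(-198, 250) - 242708 = 201 - 242708 = -242507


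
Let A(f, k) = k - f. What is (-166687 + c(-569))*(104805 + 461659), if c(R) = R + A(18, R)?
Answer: -95077017152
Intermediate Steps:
c(R) = -18 + 2*R (c(R) = R + (R - 1*18) = R + (R - 18) = R + (-18 + R) = -18 + 2*R)
(-166687 + c(-569))*(104805 + 461659) = (-166687 + (-18 + 2*(-569)))*(104805 + 461659) = (-166687 + (-18 - 1138))*566464 = (-166687 - 1156)*566464 = -167843*566464 = -95077017152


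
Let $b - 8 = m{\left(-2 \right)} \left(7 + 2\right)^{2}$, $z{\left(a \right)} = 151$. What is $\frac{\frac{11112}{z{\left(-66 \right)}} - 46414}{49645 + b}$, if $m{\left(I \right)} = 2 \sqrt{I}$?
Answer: $- \frac{4289407426}{4596128487} + \frac{13994804 i \sqrt{2}}{4596128487} \approx -0.93327 + 0.0043062 i$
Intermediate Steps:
$b = 8 + 162 i \sqrt{2}$ ($b = 8 + 2 \sqrt{-2} \left(7 + 2\right)^{2} = 8 + 2 i \sqrt{2} \cdot 9^{2} = 8 + 2 i \sqrt{2} \cdot 81 = 8 + 162 i \sqrt{2} \approx 8.0 + 229.1 i$)
$\frac{\frac{11112}{z{\left(-66 \right)}} - 46414}{49645 + b} = \frac{\frac{11112}{151} - 46414}{49645 + \left(8 + 162 i \sqrt{2}\right)} = \frac{11112 \cdot \frac{1}{151} - 46414}{49653 + 162 i \sqrt{2}} = \frac{\frac{11112}{151} - 46414}{49653 + 162 i \sqrt{2}} = - \frac{6997402}{151 \left(49653 + 162 i \sqrt{2}\right)}$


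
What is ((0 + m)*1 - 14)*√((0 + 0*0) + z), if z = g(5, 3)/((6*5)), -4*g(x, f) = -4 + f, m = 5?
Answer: -3*√30/20 ≈ -0.82158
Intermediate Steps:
g(x, f) = 1 - f/4 (g(x, f) = -(-4 + f)/4 = 1 - f/4)
z = 1/120 (z = (1 - ¼*3)/((6*5)) = (1 - ¾)/30 = (¼)*(1/30) = 1/120 ≈ 0.0083333)
((0 + m)*1 - 14)*√((0 + 0*0) + z) = ((0 + 5)*1 - 14)*√((0 + 0*0) + 1/120) = (5*1 - 14)*√((0 + 0) + 1/120) = (5 - 14)*√(0 + 1/120) = -3*√30/20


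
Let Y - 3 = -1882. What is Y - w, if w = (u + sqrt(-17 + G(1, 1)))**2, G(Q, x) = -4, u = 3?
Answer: -1867 - 6*I*sqrt(21) ≈ -1867.0 - 27.495*I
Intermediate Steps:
Y = -1879 (Y = 3 - 1882 = -1879)
w = (3 + I*sqrt(21))**2 (w = (3 + sqrt(-17 - 4))**2 = (3 + sqrt(-21))**2 = (3 + I*sqrt(21))**2 ≈ -12.0 + 27.495*I)
Y - w = -1879 - (3 + I*sqrt(21))**2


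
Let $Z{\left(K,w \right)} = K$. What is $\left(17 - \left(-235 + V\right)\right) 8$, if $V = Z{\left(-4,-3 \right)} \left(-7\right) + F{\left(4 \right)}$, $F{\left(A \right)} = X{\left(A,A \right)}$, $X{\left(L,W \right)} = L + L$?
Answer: $1728$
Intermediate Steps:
$X{\left(L,W \right)} = 2 L$
$F{\left(A \right)} = 2 A$
$V = 36$ ($V = \left(-4\right) \left(-7\right) + 2 \cdot 4 = 28 + 8 = 36$)
$\left(17 - \left(-235 + V\right)\right) 8 = \left(17 + \left(235 - 36\right)\right) 8 = \left(17 + 199\right) 8 = 216 \cdot 8 = 1728$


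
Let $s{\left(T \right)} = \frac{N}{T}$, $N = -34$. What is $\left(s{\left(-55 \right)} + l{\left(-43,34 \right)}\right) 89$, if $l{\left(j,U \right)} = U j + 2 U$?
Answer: $- \frac{6820604}{55} \approx -1.2401 \cdot 10^{5}$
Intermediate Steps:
$l{\left(j,U \right)} = 2 U + U j$
$s{\left(T \right)} = - \frac{34}{T}$
$\left(s{\left(-55 \right)} + l{\left(-43,34 \right)}\right) 89 = \left(- \frac{34}{-55} + 34 \left(2 - 43\right)\right) 89 = \left(\left(-34\right) \left(- \frac{1}{55}\right) + 34 \left(-41\right)\right) 89 = \left(\frac{34}{55} - 1394\right) 89 = \left(- \frac{76636}{55}\right) 89 = - \frac{6820604}{55}$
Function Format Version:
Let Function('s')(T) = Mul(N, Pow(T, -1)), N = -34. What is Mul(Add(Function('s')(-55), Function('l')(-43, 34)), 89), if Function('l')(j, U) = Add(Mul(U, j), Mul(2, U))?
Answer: Rational(-6820604, 55) ≈ -1.2401e+5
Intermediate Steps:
Function('l')(j, U) = Add(Mul(2, U), Mul(U, j))
Function('s')(T) = Mul(-34, Pow(T, -1))
Mul(Add(Function('s')(-55), Function('l')(-43, 34)), 89) = Mul(Add(Mul(-34, Pow(-55, -1)), Mul(34, Add(2, -43))), 89) = Mul(Add(Mul(-34, Rational(-1, 55)), Mul(34, -41)), 89) = Mul(Add(Rational(34, 55), -1394), 89) = Mul(Rational(-76636, 55), 89) = Rational(-6820604, 55)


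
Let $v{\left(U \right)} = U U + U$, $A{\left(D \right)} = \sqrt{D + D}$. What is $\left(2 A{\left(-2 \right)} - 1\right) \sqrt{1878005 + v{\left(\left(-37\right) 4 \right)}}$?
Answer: $\sqrt{1899761} \left(-1 + 4 i\right) \approx -1378.3 + 5513.3 i$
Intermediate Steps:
$A{\left(D \right)} = \sqrt{2} \sqrt{D}$ ($A{\left(D \right)} = \sqrt{2 D} = \sqrt{2} \sqrt{D}$)
$v{\left(U \right)} = U + U^{2}$ ($v{\left(U \right)} = U^{2} + U = U + U^{2}$)
$\left(2 A{\left(-2 \right)} - 1\right) \sqrt{1878005 + v{\left(\left(-37\right) 4 \right)}} = \left(2 \sqrt{2} \sqrt{-2} - 1\right) \sqrt{1878005 + \left(-37\right) 4 \left(1 - 148\right)} = \left(2 \sqrt{2} i \sqrt{2} - 1\right) \sqrt{1878005 - 148 \left(1 - 148\right)} = \left(2 \cdot 2 i - 1\right) \sqrt{1878005 - -21756} = \left(4 i - 1\right) \sqrt{1878005 + 21756} = \left(-1 + 4 i\right) \sqrt{1899761} = \sqrt{1899761} \left(-1 + 4 i\right)$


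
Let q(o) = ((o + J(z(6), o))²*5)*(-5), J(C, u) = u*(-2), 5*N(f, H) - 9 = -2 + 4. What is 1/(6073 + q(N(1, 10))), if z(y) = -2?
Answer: 1/5952 ≈ 0.00016801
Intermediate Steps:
N(f, H) = 11/5 (N(f, H) = 9/5 + (-2 + 4)/5 = 9/5 + (⅕)*2 = 9/5 + ⅖ = 11/5)
J(C, u) = -2*u
q(o) = -25*o² (q(o) = ((o - 2*o)²*5)*(-5) = ((-o)²*5)*(-5) = (o²*5)*(-5) = (5*o²)*(-5) = -25*o²)
1/(6073 + q(N(1, 10))) = 1/(6073 - 25*(11/5)²) = 1/(6073 - 25*121/25) = 1/(6073 - 121) = 1/5952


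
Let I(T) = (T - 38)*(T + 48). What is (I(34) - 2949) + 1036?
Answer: -2241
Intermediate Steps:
I(T) = (-38 + T)*(48 + T)
(I(34) - 2949) + 1036 = ((-1824 + 34² + 10*34) - 2949) + 1036 = ((-1824 + 1156 + 340) - 2949) + 1036 = (-328 - 2949) + 1036 = -3277 + 1036 = -2241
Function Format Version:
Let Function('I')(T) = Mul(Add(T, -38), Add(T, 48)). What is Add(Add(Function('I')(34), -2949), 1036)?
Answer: -2241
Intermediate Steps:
Function('I')(T) = Mul(Add(-38, T), Add(48, T))
Add(Add(Function('I')(34), -2949), 1036) = Add(Add(Add(-1824, Pow(34, 2), Mul(10, 34)), -2949), 1036) = Add(Add(Add(-1824, 1156, 340), -2949), 1036) = Add(Add(-328, -2949), 1036) = Add(-3277, 1036) = -2241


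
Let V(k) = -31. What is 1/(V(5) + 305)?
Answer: 1/274 ≈ 0.0036496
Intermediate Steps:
1/(V(5) + 305) = 1/(-31 + 305) = 1/274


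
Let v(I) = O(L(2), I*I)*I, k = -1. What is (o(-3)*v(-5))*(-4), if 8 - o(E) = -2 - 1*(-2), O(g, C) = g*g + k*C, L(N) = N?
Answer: -3360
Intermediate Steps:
O(g, C) = g**2 - C (O(g, C) = g*g - C = g**2 - C)
o(E) = 8 (o(E) = 8 - (-2 - 1*(-2)) = 8 - (-2 + 2) = 8 - 1*0 = 8 + 0 = 8)
v(I) = I*(4 - I**2) (v(I) = (2**2 - I*I)*I = (4 - I**2)*I = I*(4 - I**2))
(o(-3)*v(-5))*(-4) = (8*(-5*(4 - 1*(-5)**2)))*(-4) = (8*(-5*(4 - 1*25)))*(-4) = (8*(-5*(4 - 25)))*(-4) = (8*(-5*(-21)))*(-4) = (8*105)*(-4) = 840*(-4) = -3360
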